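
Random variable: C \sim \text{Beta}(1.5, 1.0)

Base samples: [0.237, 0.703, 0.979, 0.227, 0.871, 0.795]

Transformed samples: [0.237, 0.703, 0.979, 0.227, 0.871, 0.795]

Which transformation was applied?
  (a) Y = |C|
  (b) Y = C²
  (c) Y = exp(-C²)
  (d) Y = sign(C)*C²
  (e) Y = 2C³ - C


Checking option (a) Y = |C|:
  C = 0.237 -> Y = 0.237 ✓
  C = 0.703 -> Y = 0.703 ✓
  C = 0.979 -> Y = 0.979 ✓
All samples match this transformation.

(a) |C|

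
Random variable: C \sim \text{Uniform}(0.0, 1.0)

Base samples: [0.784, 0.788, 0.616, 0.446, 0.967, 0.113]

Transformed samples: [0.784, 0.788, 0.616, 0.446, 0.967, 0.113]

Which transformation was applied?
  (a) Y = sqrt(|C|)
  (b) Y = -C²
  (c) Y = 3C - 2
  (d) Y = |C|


Checking option (d) Y = |C|:
  C = 0.784 -> Y = 0.784 ✓
  C = 0.788 -> Y = 0.788 ✓
  C = 0.616 -> Y = 0.616 ✓
All samples match this transformation.

(d) |C|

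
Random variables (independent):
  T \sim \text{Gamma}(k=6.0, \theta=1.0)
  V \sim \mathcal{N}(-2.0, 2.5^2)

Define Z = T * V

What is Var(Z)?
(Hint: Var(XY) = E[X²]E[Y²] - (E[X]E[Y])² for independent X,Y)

Var(XY) = E[X²]E[Y²] - (E[X]E[Y])²
E[T] = 6, Var(T) = 6
E[V] = -2, Var(V) = 6.25
E[T²] = 6 + 6² = 42
E[V²] = 6.25 + (-2)² = 10.25
Var(Z) = 42*10.25 - (6*(-2))²
= 430.5 - 144 = 286.5

286.5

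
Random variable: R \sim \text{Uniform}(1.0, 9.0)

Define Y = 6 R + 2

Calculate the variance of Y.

For Y = aR + b: Var(Y) = a² * Var(R)
Var(R) = (9 - 1)^2/12 = 5.3333333
Var(Y) = 6² * 5.3333333 = 36 * 5.3333333 = 192

192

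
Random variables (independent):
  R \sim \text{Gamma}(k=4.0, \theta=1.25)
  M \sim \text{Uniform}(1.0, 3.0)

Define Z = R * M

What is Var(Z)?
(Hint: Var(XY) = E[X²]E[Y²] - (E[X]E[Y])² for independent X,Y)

Var(XY) = E[X²]E[Y²] - (E[X]E[Y])²
E[R] = 5, Var(R) = 6.25
E[M] = 2, Var(M) = 0.33333333
E[R²] = 6.25 + 5² = 31.25
E[M²] = 0.33333333 + 2² = 4.3333333
Var(Z) = 31.25*4.3333333 - (5*2)²
= 135.41667 - 100 = 35.416667

35.416667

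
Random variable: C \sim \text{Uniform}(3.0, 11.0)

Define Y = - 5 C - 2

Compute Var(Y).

For Y = aC + b: Var(Y) = a² * Var(C)
Var(C) = (11 - 3)^2/12 = 5.3333333
Var(Y) = (-5)² * 5.3333333 = 25 * 5.3333333 = 133.33333

133.33333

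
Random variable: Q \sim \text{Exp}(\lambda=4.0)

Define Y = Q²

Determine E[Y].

Using E[X²] = Var(X) + (E[X])²:
E[Q] = 0.25
Var(Q) = 1/4.0^2 = 0.0625
E[Q²] = 0.0625 + 0.25² = 0.0625 + 0.0625 = 0.125

0.125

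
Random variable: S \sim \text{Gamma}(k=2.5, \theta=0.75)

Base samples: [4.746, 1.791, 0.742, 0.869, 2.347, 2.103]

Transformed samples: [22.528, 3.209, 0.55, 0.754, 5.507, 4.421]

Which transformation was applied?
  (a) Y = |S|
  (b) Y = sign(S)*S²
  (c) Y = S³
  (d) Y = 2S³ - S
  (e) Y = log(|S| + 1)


Checking option (b) Y = sign(S)*S²:
  S = 4.746 -> Y = 22.528 ✓
  S = 1.791 -> Y = 3.209 ✓
  S = 0.742 -> Y = 0.55 ✓
All samples match this transformation.

(b) sign(S)*S²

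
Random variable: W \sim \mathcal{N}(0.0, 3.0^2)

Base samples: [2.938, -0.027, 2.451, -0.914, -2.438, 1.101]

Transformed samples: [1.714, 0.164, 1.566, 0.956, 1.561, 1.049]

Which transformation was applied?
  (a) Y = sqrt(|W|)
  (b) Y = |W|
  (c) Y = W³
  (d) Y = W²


Checking option (a) Y = sqrt(|W|):
  W = 2.938 -> Y = 1.714 ✓
  W = -0.027 -> Y = 0.164 ✓
  W = 2.451 -> Y = 1.566 ✓
All samples match this transformation.

(a) sqrt(|W|)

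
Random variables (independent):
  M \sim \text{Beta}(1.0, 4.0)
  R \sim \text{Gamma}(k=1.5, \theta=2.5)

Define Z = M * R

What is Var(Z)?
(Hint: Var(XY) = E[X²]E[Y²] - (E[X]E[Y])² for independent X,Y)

Var(XY) = E[X²]E[Y²] - (E[X]E[Y])²
E[M] = 0.2, Var(M) = 0.026666667
E[R] = 3.75, Var(R) = 9.375
E[M²] = 0.026666667 + 0.2² = 0.066666667
E[R²] = 9.375 + 3.75² = 23.4375
Var(Z) = 0.066666667*23.4375 - (0.2*3.75)²
= 1.5625 - 0.5625 = 1

1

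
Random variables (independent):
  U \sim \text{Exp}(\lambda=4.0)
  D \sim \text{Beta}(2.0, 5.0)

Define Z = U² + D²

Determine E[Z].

E[Z] = E[U²] + E[D²]
E[U²] = Var(U) + E[U]² = 0.0625 + 0.0625 = 0.125
E[D²] = Var(D) + E[D]² = 0.025510204 + 0.081632653 = 0.10714286
E[Z] = 0.125 + 0.10714286 = 0.23214286

0.23214286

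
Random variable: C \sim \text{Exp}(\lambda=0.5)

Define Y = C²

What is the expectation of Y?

Using E[X²] = Var(X) + (E[X])²:
E[C] = 2
Var(C) = 1/0.5^2 = 4
E[C²] = 4 + 2² = 4 + 4 = 8

8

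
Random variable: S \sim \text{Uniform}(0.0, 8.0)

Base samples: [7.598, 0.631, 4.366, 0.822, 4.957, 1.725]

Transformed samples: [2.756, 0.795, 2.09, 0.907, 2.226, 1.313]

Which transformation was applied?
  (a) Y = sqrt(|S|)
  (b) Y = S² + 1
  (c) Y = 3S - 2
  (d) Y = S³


Checking option (a) Y = sqrt(|S|):
  S = 7.598 -> Y = 2.756 ✓
  S = 0.631 -> Y = 0.795 ✓
  S = 4.366 -> Y = 2.09 ✓
All samples match this transformation.

(a) sqrt(|S|)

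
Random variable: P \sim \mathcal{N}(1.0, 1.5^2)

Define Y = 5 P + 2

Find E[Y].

For Y = 5P + 2:
E[Y] = 5 * E[P] + 2
E[P] = 1.0 = 1
E[Y] = 5 * 1 + 2 = 7

7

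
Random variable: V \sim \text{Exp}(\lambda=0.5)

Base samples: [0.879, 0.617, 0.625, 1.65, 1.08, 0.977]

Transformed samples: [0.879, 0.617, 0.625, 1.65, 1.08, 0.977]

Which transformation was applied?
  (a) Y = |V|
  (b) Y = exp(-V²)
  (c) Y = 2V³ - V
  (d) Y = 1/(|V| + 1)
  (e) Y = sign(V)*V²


Checking option (a) Y = |V|:
  V = 0.879 -> Y = 0.879 ✓
  V = 0.617 -> Y = 0.617 ✓
  V = 0.625 -> Y = 0.625 ✓
All samples match this transformation.

(a) |V|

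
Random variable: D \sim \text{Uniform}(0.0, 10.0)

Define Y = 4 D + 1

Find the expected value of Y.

For Y = 4D + 1:
E[Y] = 4 * E[D] + 1
E[D] = (0 + 10)/2 = 5
E[Y] = 4 * 5 + 1 = 21

21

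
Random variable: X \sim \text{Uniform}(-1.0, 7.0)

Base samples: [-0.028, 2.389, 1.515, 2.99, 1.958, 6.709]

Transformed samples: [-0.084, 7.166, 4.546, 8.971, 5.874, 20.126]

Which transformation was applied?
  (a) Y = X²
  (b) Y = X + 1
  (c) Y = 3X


Checking option (c) Y = 3X:
  X = -0.028 -> Y = -0.084 ✓
  X = 2.389 -> Y = 7.166 ✓
  X = 1.515 -> Y = 4.546 ✓
All samples match this transformation.

(c) 3X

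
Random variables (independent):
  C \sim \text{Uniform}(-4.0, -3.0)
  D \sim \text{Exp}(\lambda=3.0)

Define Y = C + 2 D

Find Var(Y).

For independent RVs: Var(aX + bY) = a²Var(X) + b²Var(Y)
Var(C) = 0.083333333
Var(D) = 0.11111111
Var(Y) = 1²*0.083333333 + 2²*0.11111111
= 1*0.083333333 + 4*0.11111111 = 0.52777778

0.52777778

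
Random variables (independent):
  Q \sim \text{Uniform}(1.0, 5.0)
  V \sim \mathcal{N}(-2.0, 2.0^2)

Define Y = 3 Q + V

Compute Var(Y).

For independent RVs: Var(aX + bY) = a²Var(X) + b²Var(Y)
Var(Q) = 1.3333333
Var(V) = 4
Var(Y) = 3²*1.3333333 + 1²*4
= 9*1.3333333 + 1*4 = 16

16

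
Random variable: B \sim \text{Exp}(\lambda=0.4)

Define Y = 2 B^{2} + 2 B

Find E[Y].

E[Y] = 2*E[B²] + 2*E[B]
E[B] = 2.5
E[B²] = Var(B) + (E[B])² = 6.25 + 6.25 = 12.5
E[Y] = 2*12.5 + 2*2.5 = 30

30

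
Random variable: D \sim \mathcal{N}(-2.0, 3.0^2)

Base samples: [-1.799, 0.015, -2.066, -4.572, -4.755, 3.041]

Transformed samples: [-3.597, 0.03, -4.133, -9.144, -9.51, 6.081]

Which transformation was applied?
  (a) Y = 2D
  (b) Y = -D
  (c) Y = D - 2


Checking option (a) Y = 2D:
  D = -1.799 -> Y = -3.597 ✓
  D = 0.015 -> Y = 0.03 ✓
  D = -2.066 -> Y = -4.133 ✓
All samples match this transformation.

(a) 2D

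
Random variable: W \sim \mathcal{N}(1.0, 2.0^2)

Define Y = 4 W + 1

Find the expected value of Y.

For Y = 4W + 1:
E[Y] = 4 * E[W] + 1
E[W] = 1.0 = 1
E[Y] = 4 * 1 + 1 = 5

5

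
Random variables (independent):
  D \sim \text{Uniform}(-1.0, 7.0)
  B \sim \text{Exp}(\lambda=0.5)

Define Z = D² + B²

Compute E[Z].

E[Z] = E[D²] + E[B²]
E[D²] = Var(D) + E[D]² = 5.3333333 + 9 = 14.333333
E[B²] = Var(B) + E[B]² = 4 + 4 = 8
E[Z] = 14.333333 + 8 = 22.333333

22.333333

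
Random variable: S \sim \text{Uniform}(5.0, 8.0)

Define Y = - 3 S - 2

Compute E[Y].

For Y = -3S - 2:
E[Y] = -3 * E[S] - 2
E[S] = (5 + 8)/2 = 6.5
E[Y] = -3 * 6.5 - 2 = -21.5

-21.5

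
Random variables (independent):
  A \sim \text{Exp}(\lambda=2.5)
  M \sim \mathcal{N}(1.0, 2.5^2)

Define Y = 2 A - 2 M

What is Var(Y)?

For independent RVs: Var(aX + bY) = a²Var(X) + b²Var(Y)
Var(A) = 0.16
Var(M) = 6.25
Var(Y) = 2²*0.16 + (-2)²*6.25
= 4*0.16 + 4*6.25 = 25.64

25.64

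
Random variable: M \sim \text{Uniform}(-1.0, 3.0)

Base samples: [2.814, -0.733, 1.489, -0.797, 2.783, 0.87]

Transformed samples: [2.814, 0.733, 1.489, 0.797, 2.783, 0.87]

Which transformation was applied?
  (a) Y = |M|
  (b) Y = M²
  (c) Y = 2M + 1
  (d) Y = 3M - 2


Checking option (a) Y = |M|:
  M = 2.814 -> Y = 2.814 ✓
  M = -0.733 -> Y = 0.733 ✓
  M = 1.489 -> Y = 1.489 ✓
All samples match this transformation.

(a) |M|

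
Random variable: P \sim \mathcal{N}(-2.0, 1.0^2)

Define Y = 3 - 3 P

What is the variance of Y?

For Y = aP + b: Var(Y) = a² * Var(P)
Var(P) = 1.0^2 = 1
Var(Y) = (-3)² * 1 = 9 * 1 = 9

9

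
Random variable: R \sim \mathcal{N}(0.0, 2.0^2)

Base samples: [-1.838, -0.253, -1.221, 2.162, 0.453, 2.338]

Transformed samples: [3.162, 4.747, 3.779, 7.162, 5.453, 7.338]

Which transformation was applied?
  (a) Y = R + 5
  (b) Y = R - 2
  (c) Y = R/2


Checking option (a) Y = R + 5:
  R = -1.838 -> Y = 3.162 ✓
  R = -0.253 -> Y = 4.747 ✓
  R = -1.221 -> Y = 3.779 ✓
All samples match this transformation.

(a) R + 5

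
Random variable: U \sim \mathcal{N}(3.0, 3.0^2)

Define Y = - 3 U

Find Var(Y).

For Y = aU + b: Var(Y) = a² * Var(U)
Var(U) = 3.0^2 = 9
Var(Y) = (-3)² * 9 = 9 * 9 = 81

81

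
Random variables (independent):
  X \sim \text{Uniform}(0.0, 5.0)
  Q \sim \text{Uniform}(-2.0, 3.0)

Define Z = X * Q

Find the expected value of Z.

For independent RVs: E[XY] = E[X]*E[Y]
E[X] = 2.5
E[Q] = 0.5
E[Z] = 2.5 * 0.5 = 1.25

1.25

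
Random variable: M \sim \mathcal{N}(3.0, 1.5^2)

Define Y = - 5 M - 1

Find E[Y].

For Y = -5M - 1:
E[Y] = -5 * E[M] - 1
E[M] = 3.0 = 3
E[Y] = -5 * 3 - 1 = -16

-16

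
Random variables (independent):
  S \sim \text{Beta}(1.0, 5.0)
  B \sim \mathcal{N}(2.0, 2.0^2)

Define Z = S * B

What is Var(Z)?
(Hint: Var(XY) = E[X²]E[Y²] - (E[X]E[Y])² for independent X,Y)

Var(XY) = E[X²]E[Y²] - (E[X]E[Y])²
E[S] = 0.16666667, Var(S) = 0.01984127
E[B] = 2, Var(B) = 4
E[S²] = 0.01984127 + 0.16666667² = 0.047619048
E[B²] = 4 + 2² = 8
Var(Z) = 0.047619048*8 - (0.16666667*2)²
= 0.38095238 - 0.11111111 = 0.26984127

0.26984127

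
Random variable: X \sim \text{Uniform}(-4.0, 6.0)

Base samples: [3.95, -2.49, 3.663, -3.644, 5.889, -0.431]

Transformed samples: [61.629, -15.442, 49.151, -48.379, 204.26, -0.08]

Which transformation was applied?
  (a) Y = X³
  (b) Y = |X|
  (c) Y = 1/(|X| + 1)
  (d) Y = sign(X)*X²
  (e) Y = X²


Checking option (a) Y = X³:
  X = 3.95 -> Y = 61.629 ✓
  X = -2.49 -> Y = -15.442 ✓
  X = 3.663 -> Y = 49.151 ✓
All samples match this transformation.

(a) X³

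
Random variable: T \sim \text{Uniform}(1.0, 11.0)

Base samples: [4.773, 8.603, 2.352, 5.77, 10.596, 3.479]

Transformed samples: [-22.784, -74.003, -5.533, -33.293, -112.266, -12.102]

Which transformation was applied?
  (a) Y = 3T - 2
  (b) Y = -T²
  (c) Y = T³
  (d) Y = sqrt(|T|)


Checking option (b) Y = -T²:
  T = 4.773 -> Y = -22.784 ✓
  T = 8.603 -> Y = -74.003 ✓
  T = 2.352 -> Y = -5.533 ✓
All samples match this transformation.

(b) -T²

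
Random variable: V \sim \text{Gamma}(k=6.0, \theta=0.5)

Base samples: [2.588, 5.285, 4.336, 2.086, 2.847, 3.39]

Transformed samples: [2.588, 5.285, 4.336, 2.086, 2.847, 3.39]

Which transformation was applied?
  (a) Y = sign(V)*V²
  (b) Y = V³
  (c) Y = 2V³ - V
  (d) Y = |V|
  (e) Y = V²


Checking option (d) Y = |V|:
  V = 2.588 -> Y = 2.588 ✓
  V = 5.285 -> Y = 5.285 ✓
  V = 4.336 -> Y = 4.336 ✓
All samples match this transformation.

(d) |V|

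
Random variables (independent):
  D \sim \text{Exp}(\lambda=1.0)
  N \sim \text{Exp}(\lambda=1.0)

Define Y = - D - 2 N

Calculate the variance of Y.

For independent RVs: Var(aX + bY) = a²Var(X) + b²Var(Y)
Var(D) = 1
Var(N) = 1
Var(Y) = (-1)²*1 + (-2)²*1
= 1*1 + 4*1 = 5

5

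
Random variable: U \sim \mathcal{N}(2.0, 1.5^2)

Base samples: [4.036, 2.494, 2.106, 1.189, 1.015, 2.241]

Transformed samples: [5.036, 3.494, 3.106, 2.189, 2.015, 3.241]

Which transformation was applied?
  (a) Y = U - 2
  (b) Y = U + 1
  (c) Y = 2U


Checking option (b) Y = U + 1:
  U = 4.036 -> Y = 5.036 ✓
  U = 2.494 -> Y = 3.494 ✓
  U = 2.106 -> Y = 3.106 ✓
All samples match this transformation.

(b) U + 1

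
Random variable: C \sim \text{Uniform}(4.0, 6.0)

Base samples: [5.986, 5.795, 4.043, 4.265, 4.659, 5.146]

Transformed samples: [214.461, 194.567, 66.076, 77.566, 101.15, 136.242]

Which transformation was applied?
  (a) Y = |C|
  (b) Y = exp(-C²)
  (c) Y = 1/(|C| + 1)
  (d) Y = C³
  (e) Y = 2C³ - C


Checking option (d) Y = C³:
  C = 5.986 -> Y = 214.461 ✓
  C = 5.795 -> Y = 194.567 ✓
  C = 4.043 -> Y = 66.076 ✓
All samples match this transformation.

(d) C³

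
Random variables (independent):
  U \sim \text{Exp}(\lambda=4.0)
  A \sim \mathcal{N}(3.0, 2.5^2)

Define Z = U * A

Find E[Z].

For independent RVs: E[XY] = E[X]*E[Y]
E[U] = 0.25
E[A] = 3
E[Z] = 0.25 * 3 = 0.75

0.75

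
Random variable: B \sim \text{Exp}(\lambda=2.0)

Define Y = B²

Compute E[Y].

Using E[X²] = Var(X) + (E[X])²:
E[B] = 0.5
Var(B) = 1/2.0^2 = 0.25
E[B²] = 0.25 + 0.5² = 0.25 + 0.25 = 0.5

0.5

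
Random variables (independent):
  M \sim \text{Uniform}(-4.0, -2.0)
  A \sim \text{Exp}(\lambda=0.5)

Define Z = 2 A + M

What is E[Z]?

E[Z] = 1*E[M] + 2*E[A]
E[M] = -3
E[A] = 2
E[Z] = 1*(-3) + 2*2 = 1

1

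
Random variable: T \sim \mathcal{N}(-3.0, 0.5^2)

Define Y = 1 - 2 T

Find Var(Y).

For Y = aT + b: Var(Y) = a² * Var(T)
Var(T) = 0.5^2 = 0.25
Var(Y) = (-2)² * 0.25 = 4 * 0.25 = 1

1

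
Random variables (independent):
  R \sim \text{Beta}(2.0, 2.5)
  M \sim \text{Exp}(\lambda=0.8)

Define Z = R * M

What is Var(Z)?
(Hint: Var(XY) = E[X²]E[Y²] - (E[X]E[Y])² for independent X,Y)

Var(XY) = E[X²]E[Y²] - (E[X]E[Y])²
E[R] = 0.44444444, Var(R) = 0.044893378
E[M] = 1.25, Var(M) = 1.5625
E[R²] = 0.044893378 + 0.44444444² = 0.24242424
E[M²] = 1.5625 + 1.25² = 3.125
Var(Z) = 0.24242424*3.125 - (0.44444444*1.25)²
= 0.75757576 - 0.30864198 = 0.44893378

0.44893378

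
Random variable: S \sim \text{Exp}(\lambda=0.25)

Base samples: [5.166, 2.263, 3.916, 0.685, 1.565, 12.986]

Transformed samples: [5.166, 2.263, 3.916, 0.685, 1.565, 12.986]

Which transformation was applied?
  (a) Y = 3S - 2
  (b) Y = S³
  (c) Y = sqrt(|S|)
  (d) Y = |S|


Checking option (d) Y = |S|:
  S = 5.166 -> Y = 5.166 ✓
  S = 2.263 -> Y = 2.263 ✓
  S = 3.916 -> Y = 3.916 ✓
All samples match this transformation.

(d) |S|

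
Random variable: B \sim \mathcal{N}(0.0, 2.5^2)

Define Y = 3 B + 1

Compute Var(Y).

For Y = aB + b: Var(Y) = a² * Var(B)
Var(B) = 2.5^2 = 6.25
Var(Y) = 3² * 6.25 = 9 * 6.25 = 56.25

56.25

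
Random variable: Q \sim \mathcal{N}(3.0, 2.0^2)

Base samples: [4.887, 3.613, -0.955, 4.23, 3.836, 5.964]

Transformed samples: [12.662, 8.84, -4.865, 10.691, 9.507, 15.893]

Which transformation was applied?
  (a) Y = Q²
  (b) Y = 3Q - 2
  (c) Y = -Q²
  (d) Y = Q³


Checking option (b) Y = 3Q - 2:
  Q = 4.887 -> Y = 12.662 ✓
  Q = 3.613 -> Y = 8.84 ✓
  Q = -0.955 -> Y = -4.865 ✓
All samples match this transformation.

(b) 3Q - 2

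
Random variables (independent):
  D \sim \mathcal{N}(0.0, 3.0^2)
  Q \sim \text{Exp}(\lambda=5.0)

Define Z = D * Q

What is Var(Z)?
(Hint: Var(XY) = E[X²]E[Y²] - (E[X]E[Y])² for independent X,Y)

Var(XY) = E[X²]E[Y²] - (E[X]E[Y])²
E[D] = 0, Var(D) = 9
E[Q] = 0.2, Var(Q) = 0.04
E[D²] = 9 + 0² = 9
E[Q²] = 0.04 + 0.2² = 0.08
Var(Z) = 9*0.08 - (0*0.2)²
= 0.72 - 0 = 0.72

0.72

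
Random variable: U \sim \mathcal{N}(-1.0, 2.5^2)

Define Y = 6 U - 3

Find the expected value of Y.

For Y = 6U - 3:
E[Y] = 6 * E[U] - 3
E[U] = -1.0 = -1
E[Y] = 6 * (-1) - 3 = -9

-9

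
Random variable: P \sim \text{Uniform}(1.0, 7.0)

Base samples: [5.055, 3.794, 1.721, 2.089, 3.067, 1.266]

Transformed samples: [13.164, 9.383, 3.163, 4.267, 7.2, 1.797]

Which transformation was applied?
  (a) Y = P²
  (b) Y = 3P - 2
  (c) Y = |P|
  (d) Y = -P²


Checking option (b) Y = 3P - 2:
  P = 5.055 -> Y = 13.164 ✓
  P = 3.794 -> Y = 9.383 ✓
  P = 1.721 -> Y = 3.163 ✓
All samples match this transformation.

(b) 3P - 2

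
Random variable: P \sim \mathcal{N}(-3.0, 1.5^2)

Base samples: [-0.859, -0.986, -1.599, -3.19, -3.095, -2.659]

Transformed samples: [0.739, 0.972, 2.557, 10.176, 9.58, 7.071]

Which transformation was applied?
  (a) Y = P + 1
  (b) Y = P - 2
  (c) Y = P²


Checking option (c) Y = P²:
  P = -0.859 -> Y = 0.739 ✓
  P = -0.986 -> Y = 0.972 ✓
  P = -1.599 -> Y = 2.557 ✓
All samples match this transformation.

(c) P²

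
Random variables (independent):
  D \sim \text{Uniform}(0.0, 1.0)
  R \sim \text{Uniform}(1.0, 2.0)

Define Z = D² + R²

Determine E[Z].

E[Z] = E[D²] + E[R²]
E[D²] = Var(D) + E[D]² = 0.083333333 + 0.25 = 0.33333333
E[R²] = Var(R) + E[R]² = 0.083333333 + 2.25 = 2.3333333
E[Z] = 0.33333333 + 2.3333333 = 2.6666667

2.6666667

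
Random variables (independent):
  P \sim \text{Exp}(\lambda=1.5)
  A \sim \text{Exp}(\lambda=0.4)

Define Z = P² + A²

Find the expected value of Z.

E[Z] = E[P²] + E[A²]
E[P²] = Var(P) + E[P]² = 0.44444444 + 0.44444444 = 0.88888889
E[A²] = Var(A) + E[A]² = 6.25 + 6.25 = 12.5
E[Z] = 0.88888889 + 12.5 = 13.388889

13.388889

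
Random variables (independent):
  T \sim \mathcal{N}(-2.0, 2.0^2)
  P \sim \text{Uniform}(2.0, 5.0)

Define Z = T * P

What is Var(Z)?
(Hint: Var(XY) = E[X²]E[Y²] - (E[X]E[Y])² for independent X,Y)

Var(XY) = E[X²]E[Y²] - (E[X]E[Y])²
E[T] = -2, Var(T) = 4
E[P] = 3.5, Var(P) = 0.75
E[T²] = 4 + (-2)² = 8
E[P²] = 0.75 + 3.5² = 13
Var(Z) = 8*13 - (-2*3.5)²
= 104 - 49 = 55

55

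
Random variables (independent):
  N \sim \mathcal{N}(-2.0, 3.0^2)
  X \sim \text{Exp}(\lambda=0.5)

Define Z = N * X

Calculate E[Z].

For independent RVs: E[XY] = E[X]*E[Y]
E[N] = -2
E[X] = 2
E[Z] = -2 * 2 = -4

-4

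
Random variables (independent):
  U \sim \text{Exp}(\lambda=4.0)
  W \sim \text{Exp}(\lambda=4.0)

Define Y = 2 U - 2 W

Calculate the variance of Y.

For independent RVs: Var(aX + bY) = a²Var(X) + b²Var(Y)
Var(U) = 0.0625
Var(W) = 0.0625
Var(Y) = 2²*0.0625 + (-2)²*0.0625
= 4*0.0625 + 4*0.0625 = 0.5

0.5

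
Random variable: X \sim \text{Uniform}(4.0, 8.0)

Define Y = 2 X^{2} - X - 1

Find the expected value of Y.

E[Y] = 2*E[X²] - 1*E[X] - 1
E[X] = 6
E[X²] = Var(X) + (E[X])² = 1.3333333 + 36 = 37.333333
E[Y] = 2*37.333333 - 1*6 - 1 = 67.666667

67.666667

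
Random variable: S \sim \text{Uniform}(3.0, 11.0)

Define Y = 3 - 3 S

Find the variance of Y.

For Y = aS + b: Var(Y) = a² * Var(S)
Var(S) = (11 - 3)^2/12 = 5.3333333
Var(Y) = (-3)² * 5.3333333 = 9 * 5.3333333 = 48

48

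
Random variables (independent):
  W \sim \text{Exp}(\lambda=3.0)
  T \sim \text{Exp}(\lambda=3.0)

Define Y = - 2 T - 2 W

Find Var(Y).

For independent RVs: Var(aX + bY) = a²Var(X) + b²Var(Y)
Var(W) = 0.11111111
Var(T) = 0.11111111
Var(Y) = (-2)²*0.11111111 + (-2)²*0.11111111
= 4*0.11111111 + 4*0.11111111 = 0.88888889

0.88888889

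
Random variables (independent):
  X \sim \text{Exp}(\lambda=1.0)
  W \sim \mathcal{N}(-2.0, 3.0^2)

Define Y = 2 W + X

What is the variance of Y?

For independent RVs: Var(aX + bY) = a²Var(X) + b²Var(Y)
Var(X) = 1
Var(W) = 9
Var(Y) = 1²*1 + 2²*9
= 1*1 + 4*9 = 37

37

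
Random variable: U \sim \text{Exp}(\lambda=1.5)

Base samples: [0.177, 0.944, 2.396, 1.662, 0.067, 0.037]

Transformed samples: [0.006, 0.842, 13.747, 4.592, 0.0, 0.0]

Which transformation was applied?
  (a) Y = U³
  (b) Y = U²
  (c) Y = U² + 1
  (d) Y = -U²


Checking option (a) Y = U³:
  U = 0.177 -> Y = 0.006 ✓
  U = 0.944 -> Y = 0.842 ✓
  U = 2.396 -> Y = 13.747 ✓
All samples match this transformation.

(a) U³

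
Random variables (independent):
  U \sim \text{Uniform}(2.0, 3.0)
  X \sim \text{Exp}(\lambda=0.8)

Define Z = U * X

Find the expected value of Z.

For independent RVs: E[XY] = E[X]*E[Y]
E[U] = 2.5
E[X] = 1.25
E[Z] = 2.5 * 1.25 = 3.125

3.125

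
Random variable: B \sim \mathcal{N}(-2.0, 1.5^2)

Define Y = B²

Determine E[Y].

Using E[X²] = Var(X) + (E[X])²:
E[B] = -2
Var(B) = 1.5^2 = 2.25
E[B²] = 2.25 + (-2)² = 2.25 + 4 = 6.25

6.25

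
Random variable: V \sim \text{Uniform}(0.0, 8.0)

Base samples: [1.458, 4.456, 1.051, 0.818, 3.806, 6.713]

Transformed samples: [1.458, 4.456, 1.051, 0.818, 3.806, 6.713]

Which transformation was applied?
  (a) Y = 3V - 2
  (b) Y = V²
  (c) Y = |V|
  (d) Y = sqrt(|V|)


Checking option (c) Y = |V|:
  V = 1.458 -> Y = 1.458 ✓
  V = 4.456 -> Y = 4.456 ✓
  V = 1.051 -> Y = 1.051 ✓
All samples match this transformation.

(c) |V|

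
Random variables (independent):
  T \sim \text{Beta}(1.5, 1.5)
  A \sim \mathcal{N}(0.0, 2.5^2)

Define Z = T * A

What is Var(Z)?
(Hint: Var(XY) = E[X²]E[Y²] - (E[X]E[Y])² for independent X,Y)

Var(XY) = E[X²]E[Y²] - (E[X]E[Y])²
E[T] = 0.5, Var(T) = 0.0625
E[A] = 0, Var(A) = 6.25
E[T²] = 0.0625 + 0.5² = 0.3125
E[A²] = 6.25 + 0² = 6.25
Var(Z) = 0.3125*6.25 - (0.5*0)²
= 1.953125 - 0 = 1.953125

1.953125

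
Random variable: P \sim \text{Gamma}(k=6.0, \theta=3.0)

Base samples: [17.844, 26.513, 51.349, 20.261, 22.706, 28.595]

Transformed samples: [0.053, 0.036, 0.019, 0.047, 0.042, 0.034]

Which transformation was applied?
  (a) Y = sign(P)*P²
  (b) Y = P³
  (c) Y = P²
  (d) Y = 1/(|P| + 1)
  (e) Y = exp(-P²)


Checking option (d) Y = 1/(|P| + 1):
  P = 17.844 -> Y = 0.053 ✓
  P = 26.513 -> Y = 0.036 ✓
  P = 51.349 -> Y = 0.019 ✓
All samples match this transformation.

(d) 1/(|P| + 1)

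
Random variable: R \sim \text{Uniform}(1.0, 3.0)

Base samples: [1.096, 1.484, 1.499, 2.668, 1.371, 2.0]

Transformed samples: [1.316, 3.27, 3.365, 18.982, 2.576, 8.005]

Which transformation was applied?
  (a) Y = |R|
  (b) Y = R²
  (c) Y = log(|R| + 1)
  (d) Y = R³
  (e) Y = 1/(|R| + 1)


Checking option (d) Y = R³:
  R = 1.096 -> Y = 1.316 ✓
  R = 1.484 -> Y = 3.27 ✓
  R = 1.499 -> Y = 3.365 ✓
All samples match this transformation.

(d) R³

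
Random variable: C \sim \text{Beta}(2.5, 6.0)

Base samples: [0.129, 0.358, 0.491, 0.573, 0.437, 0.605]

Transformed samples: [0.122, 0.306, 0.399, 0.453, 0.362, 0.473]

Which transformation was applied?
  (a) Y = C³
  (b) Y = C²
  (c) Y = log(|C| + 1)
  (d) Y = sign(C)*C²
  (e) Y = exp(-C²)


Checking option (c) Y = log(|C| + 1):
  C = 0.129 -> Y = 0.122 ✓
  C = 0.358 -> Y = 0.306 ✓
  C = 0.491 -> Y = 0.399 ✓
All samples match this transformation.

(c) log(|C| + 1)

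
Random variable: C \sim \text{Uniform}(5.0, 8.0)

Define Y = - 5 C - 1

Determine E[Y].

For Y = -5C - 1:
E[Y] = -5 * E[C] - 1
E[C] = (5 + 8)/2 = 6.5
E[Y] = -5 * 6.5 - 1 = -33.5

-33.5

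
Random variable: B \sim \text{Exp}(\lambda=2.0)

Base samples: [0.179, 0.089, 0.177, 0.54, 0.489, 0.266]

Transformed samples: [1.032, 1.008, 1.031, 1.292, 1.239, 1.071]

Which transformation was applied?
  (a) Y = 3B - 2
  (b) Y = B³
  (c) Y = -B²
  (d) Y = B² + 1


Checking option (d) Y = B² + 1:
  B = 0.179 -> Y = 1.032 ✓
  B = 0.089 -> Y = 1.008 ✓
  B = 0.177 -> Y = 1.031 ✓
All samples match this transformation.

(d) B² + 1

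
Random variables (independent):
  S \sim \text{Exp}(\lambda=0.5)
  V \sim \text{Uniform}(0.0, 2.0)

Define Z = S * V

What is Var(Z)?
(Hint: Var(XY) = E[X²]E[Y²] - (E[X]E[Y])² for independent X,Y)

Var(XY) = E[X²]E[Y²] - (E[X]E[Y])²
E[S] = 2, Var(S) = 4
E[V] = 1, Var(V) = 0.33333333
E[S²] = 4 + 2² = 8
E[V²] = 0.33333333 + 1² = 1.3333333
Var(Z) = 8*1.3333333 - (2*1)²
= 10.666667 - 4 = 6.6666667

6.6666667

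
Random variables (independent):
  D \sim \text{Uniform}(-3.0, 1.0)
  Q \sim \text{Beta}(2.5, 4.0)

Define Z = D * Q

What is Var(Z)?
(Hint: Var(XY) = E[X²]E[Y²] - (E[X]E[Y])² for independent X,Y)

Var(XY) = E[X²]E[Y²] - (E[X]E[Y])²
E[D] = -1, Var(D) = 1.3333333
E[Q] = 0.38461538, Var(Q) = 0.031558185
E[D²] = 1.3333333 + (-1)² = 2.3333333
E[Q²] = 0.031558185 + 0.38461538² = 0.17948718
Var(Z) = 2.3333333*0.17948718 - (-1*0.38461538)²
= 0.41880342 - 0.14792899 = 0.27087442

0.27087442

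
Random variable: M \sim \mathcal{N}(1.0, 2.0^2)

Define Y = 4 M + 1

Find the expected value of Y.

For Y = 4M + 1:
E[Y] = 4 * E[M] + 1
E[M] = 1.0 = 1
E[Y] = 4 * 1 + 1 = 5

5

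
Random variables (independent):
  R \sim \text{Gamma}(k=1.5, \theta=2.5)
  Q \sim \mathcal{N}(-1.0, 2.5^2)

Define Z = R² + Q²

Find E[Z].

E[Z] = E[R²] + E[Q²]
E[R²] = Var(R) + E[R]² = 9.375 + 14.0625 = 23.4375
E[Q²] = Var(Q) + E[Q]² = 6.25 + 1 = 7.25
E[Z] = 23.4375 + 7.25 = 30.6875

30.6875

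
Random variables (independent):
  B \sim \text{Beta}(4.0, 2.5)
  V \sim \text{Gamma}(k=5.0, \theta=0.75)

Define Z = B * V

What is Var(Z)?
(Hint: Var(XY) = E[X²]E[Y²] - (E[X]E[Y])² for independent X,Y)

Var(XY) = E[X²]E[Y²] - (E[X]E[Y])²
E[B] = 0.61538462, Var(B) = 0.031558185
E[V] = 3.75, Var(V) = 2.8125
E[B²] = 0.031558185 + 0.61538462² = 0.41025641
E[V²] = 2.8125 + 3.75² = 16.875
Var(Z) = 0.41025641*16.875 - (0.61538462*3.75)²
= 6.9230769 - 5.3254438 = 1.5976331

1.5976331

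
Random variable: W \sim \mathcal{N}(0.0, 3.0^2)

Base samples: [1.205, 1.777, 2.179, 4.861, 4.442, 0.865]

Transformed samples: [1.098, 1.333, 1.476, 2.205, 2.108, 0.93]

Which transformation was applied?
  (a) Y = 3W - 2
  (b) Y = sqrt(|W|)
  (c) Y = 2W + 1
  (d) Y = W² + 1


Checking option (b) Y = sqrt(|W|):
  W = 1.205 -> Y = 1.098 ✓
  W = 1.777 -> Y = 1.333 ✓
  W = 2.179 -> Y = 1.476 ✓
All samples match this transformation.

(b) sqrt(|W|)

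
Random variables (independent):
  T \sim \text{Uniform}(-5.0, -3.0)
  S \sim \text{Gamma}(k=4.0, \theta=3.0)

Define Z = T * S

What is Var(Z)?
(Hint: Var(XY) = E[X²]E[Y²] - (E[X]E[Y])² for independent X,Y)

Var(XY) = E[X²]E[Y²] - (E[X]E[Y])²
E[T] = -4, Var(T) = 0.33333333
E[S] = 12, Var(S) = 36
E[T²] = 0.33333333 + (-4)² = 16.333333
E[S²] = 36 + 12² = 180
Var(Z) = 16.333333*180 - (-4*12)²
= 2940 - 2304 = 636

636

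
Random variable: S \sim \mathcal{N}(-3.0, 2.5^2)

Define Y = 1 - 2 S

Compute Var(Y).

For Y = aS + b: Var(Y) = a² * Var(S)
Var(S) = 2.5^2 = 6.25
Var(Y) = (-2)² * 6.25 = 4 * 6.25 = 25

25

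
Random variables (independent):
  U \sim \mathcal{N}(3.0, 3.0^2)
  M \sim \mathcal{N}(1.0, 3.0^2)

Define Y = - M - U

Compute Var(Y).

For independent RVs: Var(aX + bY) = a²Var(X) + b²Var(Y)
Var(U) = 9
Var(M) = 9
Var(Y) = (-1)²*9 + (-1)²*9
= 1*9 + 1*9 = 18

18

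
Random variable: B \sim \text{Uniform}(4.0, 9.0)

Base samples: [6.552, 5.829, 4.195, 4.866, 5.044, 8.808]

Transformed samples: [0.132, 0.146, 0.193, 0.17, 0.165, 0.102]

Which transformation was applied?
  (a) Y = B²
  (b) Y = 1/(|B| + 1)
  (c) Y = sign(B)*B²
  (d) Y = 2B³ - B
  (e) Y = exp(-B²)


Checking option (b) Y = 1/(|B| + 1):
  B = 6.552 -> Y = 0.132 ✓
  B = 5.829 -> Y = 0.146 ✓
  B = 4.195 -> Y = 0.193 ✓
All samples match this transformation.

(b) 1/(|B| + 1)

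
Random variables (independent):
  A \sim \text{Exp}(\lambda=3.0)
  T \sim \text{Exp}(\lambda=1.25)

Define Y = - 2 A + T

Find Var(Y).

For independent RVs: Var(aX + bY) = a²Var(X) + b²Var(Y)
Var(A) = 0.11111111
Var(T) = 0.64
Var(Y) = (-2)²*0.11111111 + 1²*0.64
= 4*0.11111111 + 1*0.64 = 1.0844444

1.0844444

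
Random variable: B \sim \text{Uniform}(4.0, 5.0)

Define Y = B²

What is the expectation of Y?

E[B²] = Var(B) + (E[B])² = 0.083333333 + 20.25 = 20.333333

20.333333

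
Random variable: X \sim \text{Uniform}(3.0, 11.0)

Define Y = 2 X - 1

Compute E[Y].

For Y = 2X - 1:
E[Y] = 2 * E[X] - 1
E[X] = (3 + 11)/2 = 7
E[Y] = 2 * 7 - 1 = 13

13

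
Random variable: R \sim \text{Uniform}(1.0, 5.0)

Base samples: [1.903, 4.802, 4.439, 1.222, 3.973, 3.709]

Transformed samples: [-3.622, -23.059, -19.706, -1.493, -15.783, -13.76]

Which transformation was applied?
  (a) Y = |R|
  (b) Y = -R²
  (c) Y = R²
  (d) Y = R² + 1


Checking option (b) Y = -R²:
  R = 1.903 -> Y = -3.622 ✓
  R = 4.802 -> Y = -23.059 ✓
  R = 4.439 -> Y = -19.706 ✓
All samples match this transformation.

(b) -R²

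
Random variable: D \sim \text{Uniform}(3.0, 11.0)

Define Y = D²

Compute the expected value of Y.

Using E[X²] = Var(X) + (E[X])²:
E[D] = 7
Var(D) = (11 - 3)^2/12 = 5.3333333
E[D²] = 5.3333333 + 7² = 5.3333333 + 49 = 54.333333

54.333333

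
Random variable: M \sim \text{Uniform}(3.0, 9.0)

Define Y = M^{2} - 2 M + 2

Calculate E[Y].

E[Y] = 1*E[M²] - 2*E[M] + 2
E[M] = 6
E[M²] = Var(M) + (E[M])² = 3 + 36 = 39
E[Y] = 1*39 - 2*6 + 2 = 29

29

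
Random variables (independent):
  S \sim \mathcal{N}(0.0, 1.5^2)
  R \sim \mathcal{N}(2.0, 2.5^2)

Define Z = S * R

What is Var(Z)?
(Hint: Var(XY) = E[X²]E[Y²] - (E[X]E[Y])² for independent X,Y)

Var(XY) = E[X²]E[Y²] - (E[X]E[Y])²
E[S] = 0, Var(S) = 2.25
E[R] = 2, Var(R) = 6.25
E[S²] = 2.25 + 0² = 2.25
E[R²] = 6.25 + 2² = 10.25
Var(Z) = 2.25*10.25 - (0*2)²
= 23.0625 - 0 = 23.0625

23.0625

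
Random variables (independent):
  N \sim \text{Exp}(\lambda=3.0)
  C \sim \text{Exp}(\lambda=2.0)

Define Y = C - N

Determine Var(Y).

For independent RVs: Var(aX + bY) = a²Var(X) + b²Var(Y)
Var(N) = 0.11111111
Var(C) = 0.25
Var(Y) = (-1)²*0.11111111 + 1²*0.25
= 1*0.11111111 + 1*0.25 = 0.36111111

0.36111111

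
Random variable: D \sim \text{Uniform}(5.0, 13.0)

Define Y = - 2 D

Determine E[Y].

For Y = -2D:
E[Y] = -2 * E[D]
E[D] = (5 + 13)/2 = 9
E[Y] = -2 * 9 = -18

-18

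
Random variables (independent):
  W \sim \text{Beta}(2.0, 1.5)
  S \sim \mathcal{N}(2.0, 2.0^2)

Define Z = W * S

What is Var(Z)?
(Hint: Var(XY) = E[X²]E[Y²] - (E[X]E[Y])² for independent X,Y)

Var(XY) = E[X²]E[Y²] - (E[X]E[Y])²
E[W] = 0.57142857, Var(W) = 0.054421769
E[S] = 2, Var(S) = 4
E[W²] = 0.054421769 + 0.57142857² = 0.38095238
E[S²] = 4 + 2² = 8
Var(Z) = 0.38095238*8 - (0.57142857*2)²
= 3.047619 - 1.3061224 = 1.7414966

1.7414966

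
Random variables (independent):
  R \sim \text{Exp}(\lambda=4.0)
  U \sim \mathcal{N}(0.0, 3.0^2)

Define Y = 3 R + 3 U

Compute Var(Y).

For independent RVs: Var(aX + bY) = a²Var(X) + b²Var(Y)
Var(R) = 0.0625
Var(U) = 9
Var(Y) = 3²*0.0625 + 3²*9
= 9*0.0625 + 9*9 = 81.5625

81.5625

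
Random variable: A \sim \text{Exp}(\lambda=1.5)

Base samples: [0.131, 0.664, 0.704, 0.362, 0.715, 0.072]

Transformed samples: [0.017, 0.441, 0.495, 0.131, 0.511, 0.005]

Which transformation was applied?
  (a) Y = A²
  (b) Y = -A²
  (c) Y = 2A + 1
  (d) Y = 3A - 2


Checking option (a) Y = A²:
  A = 0.131 -> Y = 0.017 ✓
  A = 0.664 -> Y = 0.441 ✓
  A = 0.704 -> Y = 0.495 ✓
All samples match this transformation.

(a) A²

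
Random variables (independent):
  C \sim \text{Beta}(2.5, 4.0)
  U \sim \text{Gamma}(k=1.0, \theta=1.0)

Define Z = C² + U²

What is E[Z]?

E[Z] = E[C²] + E[U²]
E[C²] = Var(C) + E[C]² = 0.031558185 + 0.14792899 = 0.17948718
E[U²] = Var(U) + E[U]² = 1 + 1 = 2
E[Z] = 0.17948718 + 2 = 2.1794872

2.1794872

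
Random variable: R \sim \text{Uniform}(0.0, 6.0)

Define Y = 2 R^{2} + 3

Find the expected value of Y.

E[Y] = 2*E[R²] + 3
E[R] = 3
E[R²] = Var(R) + (E[R])² = 3 + 9 = 12
E[Y] = 2*12 + 3 = 27

27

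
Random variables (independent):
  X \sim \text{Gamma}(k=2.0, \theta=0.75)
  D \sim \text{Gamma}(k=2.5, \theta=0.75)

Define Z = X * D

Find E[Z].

For independent RVs: E[XY] = E[X]*E[Y]
E[X] = 1.5
E[D] = 1.875
E[Z] = 1.5 * 1.875 = 2.8125

2.8125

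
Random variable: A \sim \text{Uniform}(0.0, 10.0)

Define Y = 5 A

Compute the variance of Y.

For Y = aA + b: Var(Y) = a² * Var(A)
Var(A) = (10 - 0)^2/12 = 8.3333333
Var(Y) = 5² * 8.3333333 = 25 * 8.3333333 = 208.33333

208.33333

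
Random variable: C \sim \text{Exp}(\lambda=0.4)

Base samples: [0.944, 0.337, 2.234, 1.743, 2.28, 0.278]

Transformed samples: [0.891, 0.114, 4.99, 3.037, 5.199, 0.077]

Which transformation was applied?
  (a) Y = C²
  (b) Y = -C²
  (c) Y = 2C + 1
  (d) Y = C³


Checking option (a) Y = C²:
  C = 0.944 -> Y = 0.891 ✓
  C = 0.337 -> Y = 0.114 ✓
  C = 2.234 -> Y = 4.99 ✓
All samples match this transformation.

(a) C²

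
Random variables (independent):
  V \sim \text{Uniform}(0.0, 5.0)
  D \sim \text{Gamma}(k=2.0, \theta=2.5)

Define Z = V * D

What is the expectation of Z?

For independent RVs: E[XY] = E[X]*E[Y]
E[V] = 2.5
E[D] = 5
E[Z] = 2.5 * 5 = 12.5

12.5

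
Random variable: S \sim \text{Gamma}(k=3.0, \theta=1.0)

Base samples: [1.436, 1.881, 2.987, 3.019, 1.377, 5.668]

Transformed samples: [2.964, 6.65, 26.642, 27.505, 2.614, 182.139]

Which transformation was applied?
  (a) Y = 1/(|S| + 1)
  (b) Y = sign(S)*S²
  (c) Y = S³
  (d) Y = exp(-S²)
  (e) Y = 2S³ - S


Checking option (c) Y = S³:
  S = 1.436 -> Y = 2.964 ✓
  S = 1.881 -> Y = 6.65 ✓
  S = 2.987 -> Y = 26.642 ✓
All samples match this transformation.

(c) S³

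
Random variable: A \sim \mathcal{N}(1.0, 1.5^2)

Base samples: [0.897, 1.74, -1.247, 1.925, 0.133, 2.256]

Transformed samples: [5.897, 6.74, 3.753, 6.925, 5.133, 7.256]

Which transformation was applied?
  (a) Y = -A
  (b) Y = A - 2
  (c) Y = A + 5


Checking option (c) Y = A + 5:
  A = 0.897 -> Y = 5.897 ✓
  A = 1.74 -> Y = 6.74 ✓
  A = -1.247 -> Y = 3.753 ✓
All samples match this transformation.

(c) A + 5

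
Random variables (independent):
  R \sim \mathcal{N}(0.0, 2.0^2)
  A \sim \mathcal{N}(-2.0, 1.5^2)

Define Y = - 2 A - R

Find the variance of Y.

For independent RVs: Var(aX + bY) = a²Var(X) + b²Var(Y)
Var(R) = 4
Var(A) = 2.25
Var(Y) = (-1)²*4 + (-2)²*2.25
= 1*4 + 4*2.25 = 13

13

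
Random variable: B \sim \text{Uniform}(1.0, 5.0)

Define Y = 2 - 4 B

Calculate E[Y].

For Y = -4B + 2:
E[Y] = -4 * E[B] + 2
E[B] = (1 + 5)/2 = 3
E[Y] = -4 * 3 + 2 = -10

-10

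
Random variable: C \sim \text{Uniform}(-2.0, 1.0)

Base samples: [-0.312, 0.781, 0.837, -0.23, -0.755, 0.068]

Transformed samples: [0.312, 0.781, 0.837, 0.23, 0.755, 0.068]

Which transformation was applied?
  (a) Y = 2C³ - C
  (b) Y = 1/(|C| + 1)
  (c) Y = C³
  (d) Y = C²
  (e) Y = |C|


Checking option (e) Y = |C|:
  C = -0.312 -> Y = 0.312 ✓
  C = 0.781 -> Y = 0.781 ✓
  C = 0.837 -> Y = 0.837 ✓
All samples match this transformation.

(e) |C|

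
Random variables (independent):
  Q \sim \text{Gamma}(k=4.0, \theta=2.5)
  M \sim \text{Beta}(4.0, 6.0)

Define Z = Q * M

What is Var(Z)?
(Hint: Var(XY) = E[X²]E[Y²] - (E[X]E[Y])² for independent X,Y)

Var(XY) = E[X²]E[Y²] - (E[X]E[Y])²
E[Q] = 10, Var(Q) = 25
E[M] = 0.4, Var(M) = 0.021818182
E[Q²] = 25 + 10² = 125
E[M²] = 0.021818182 + 0.4² = 0.18181818
Var(Z) = 125*0.18181818 - (10*0.4)²
= 22.727273 - 16 = 6.7272727

6.7272727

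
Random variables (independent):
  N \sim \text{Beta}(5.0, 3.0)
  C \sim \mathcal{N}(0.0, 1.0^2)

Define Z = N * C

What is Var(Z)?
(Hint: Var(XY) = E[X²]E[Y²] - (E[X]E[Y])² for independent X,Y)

Var(XY) = E[X²]E[Y²] - (E[X]E[Y])²
E[N] = 0.625, Var(N) = 0.026041667
E[C] = 0, Var(C) = 1
E[N²] = 0.026041667 + 0.625² = 0.41666667
E[C²] = 1 + 0² = 1
Var(Z) = 0.41666667*1 - (0.625*0)²
= 0.41666667 - 0 = 0.41666667

0.41666667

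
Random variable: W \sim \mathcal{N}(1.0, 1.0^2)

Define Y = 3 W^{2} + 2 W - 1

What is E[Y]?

E[Y] = 3*E[W²] + 2*E[W] - 1
E[W] = 1
E[W²] = Var(W) + (E[W])² = 1 + 1 = 2
E[Y] = 3*2 + 2*1 - 1 = 7

7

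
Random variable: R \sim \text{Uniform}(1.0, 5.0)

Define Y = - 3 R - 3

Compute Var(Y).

For Y = aR + b: Var(Y) = a² * Var(R)
Var(R) = (5 - 1)^2/12 = 1.3333333
Var(Y) = (-3)² * 1.3333333 = 9 * 1.3333333 = 12

12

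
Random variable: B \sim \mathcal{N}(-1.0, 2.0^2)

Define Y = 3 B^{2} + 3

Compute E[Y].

E[Y] = 3*E[B²] + 3
E[B] = -1
E[B²] = Var(B) + (E[B])² = 4 + 1 = 5
E[Y] = 3*5 + 3 = 18

18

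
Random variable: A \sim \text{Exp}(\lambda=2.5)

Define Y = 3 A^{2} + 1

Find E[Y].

E[Y] = 3*E[A²] + 1
E[A] = 0.4
E[A²] = Var(A) + (E[A])² = 0.16 + 0.16 = 0.32
E[Y] = 3*0.32 + 1 = 1.96

1.96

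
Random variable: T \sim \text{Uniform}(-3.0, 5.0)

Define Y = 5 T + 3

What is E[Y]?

For Y = 5T + 3:
E[Y] = 5 * E[T] + 3
E[T] = (-3 + 5)/2 = 1
E[Y] = 5 * 1 + 3 = 8

8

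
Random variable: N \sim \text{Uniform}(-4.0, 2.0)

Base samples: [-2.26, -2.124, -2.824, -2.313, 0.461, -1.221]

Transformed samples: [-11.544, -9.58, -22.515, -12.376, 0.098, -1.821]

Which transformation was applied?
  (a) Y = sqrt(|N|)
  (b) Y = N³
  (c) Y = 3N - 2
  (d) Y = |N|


Checking option (b) Y = N³:
  N = -2.26 -> Y = -11.544 ✓
  N = -2.124 -> Y = -9.58 ✓
  N = -2.824 -> Y = -22.515 ✓
All samples match this transformation.

(b) N³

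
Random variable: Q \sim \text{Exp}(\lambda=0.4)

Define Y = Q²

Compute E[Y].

Using E[X²] = Var(X) + (E[X])²:
E[Q] = 2.5
Var(Q) = 1/0.4^2 = 6.25
E[Q²] = 6.25 + 2.5² = 6.25 + 6.25 = 12.5

12.5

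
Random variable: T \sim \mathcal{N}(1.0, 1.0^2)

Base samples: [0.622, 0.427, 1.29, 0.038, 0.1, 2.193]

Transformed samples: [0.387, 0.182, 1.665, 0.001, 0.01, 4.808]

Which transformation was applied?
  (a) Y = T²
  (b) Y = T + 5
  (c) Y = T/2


Checking option (a) Y = T²:
  T = 0.622 -> Y = 0.387 ✓
  T = 0.427 -> Y = 0.182 ✓
  T = 1.29 -> Y = 1.665 ✓
All samples match this transformation.

(a) T²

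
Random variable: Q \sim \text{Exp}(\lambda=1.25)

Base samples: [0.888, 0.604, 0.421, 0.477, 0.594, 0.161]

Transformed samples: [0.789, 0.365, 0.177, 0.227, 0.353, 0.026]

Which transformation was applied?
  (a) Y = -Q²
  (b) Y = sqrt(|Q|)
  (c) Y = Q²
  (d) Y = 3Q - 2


Checking option (c) Y = Q²:
  Q = 0.888 -> Y = 0.789 ✓
  Q = 0.604 -> Y = 0.365 ✓
  Q = 0.421 -> Y = 0.177 ✓
All samples match this transformation.

(c) Q²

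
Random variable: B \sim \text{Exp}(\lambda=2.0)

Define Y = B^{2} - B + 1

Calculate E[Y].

E[Y] = 1*E[B²] - 1*E[B] + 1
E[B] = 0.5
E[B²] = Var(B) + (E[B])² = 0.25 + 0.25 = 0.5
E[Y] = 1*0.5 - 1*0.5 + 1 = 1

1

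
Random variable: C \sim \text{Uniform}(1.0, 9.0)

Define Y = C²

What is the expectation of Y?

E[C²] = Var(C) + (E[C])² = 5.3333333 + 25 = 30.333333

30.333333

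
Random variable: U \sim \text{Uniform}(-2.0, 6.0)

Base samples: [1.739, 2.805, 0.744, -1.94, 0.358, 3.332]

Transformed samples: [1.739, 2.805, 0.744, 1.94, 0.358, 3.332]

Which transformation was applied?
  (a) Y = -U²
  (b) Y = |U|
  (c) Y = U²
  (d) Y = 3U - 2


Checking option (b) Y = |U|:
  U = 1.739 -> Y = 1.739 ✓
  U = 2.805 -> Y = 2.805 ✓
  U = 0.744 -> Y = 0.744 ✓
All samples match this transformation.

(b) |U|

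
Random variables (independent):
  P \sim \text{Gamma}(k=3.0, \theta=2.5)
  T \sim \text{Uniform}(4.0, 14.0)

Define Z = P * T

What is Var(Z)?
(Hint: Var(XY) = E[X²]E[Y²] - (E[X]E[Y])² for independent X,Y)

Var(XY) = E[X²]E[Y²] - (E[X]E[Y])²
E[P] = 7.5, Var(P) = 18.75
E[T] = 9, Var(T) = 8.3333333
E[P²] = 18.75 + 7.5² = 75
E[T²] = 8.3333333 + 9² = 89.333333
Var(Z) = 75*89.333333 - (7.5*9)²
= 6700 - 4556.25 = 2143.75

2143.75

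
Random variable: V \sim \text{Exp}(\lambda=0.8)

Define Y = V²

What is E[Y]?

Using E[X²] = Var(X) + (E[X])²:
E[V] = 1.25
Var(V) = 1/0.8^2 = 1.5625
E[V²] = 1.5625 + 1.25² = 1.5625 + 1.5625 = 3.125

3.125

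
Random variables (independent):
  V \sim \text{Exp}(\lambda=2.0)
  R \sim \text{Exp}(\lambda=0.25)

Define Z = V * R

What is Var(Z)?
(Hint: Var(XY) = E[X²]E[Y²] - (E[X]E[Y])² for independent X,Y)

Var(XY) = E[X²]E[Y²] - (E[X]E[Y])²
E[V] = 0.5, Var(V) = 0.25
E[R] = 4, Var(R) = 16
E[V²] = 0.25 + 0.5² = 0.5
E[R²] = 16 + 4² = 32
Var(Z) = 0.5*32 - (0.5*4)²
= 16 - 4 = 12

12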